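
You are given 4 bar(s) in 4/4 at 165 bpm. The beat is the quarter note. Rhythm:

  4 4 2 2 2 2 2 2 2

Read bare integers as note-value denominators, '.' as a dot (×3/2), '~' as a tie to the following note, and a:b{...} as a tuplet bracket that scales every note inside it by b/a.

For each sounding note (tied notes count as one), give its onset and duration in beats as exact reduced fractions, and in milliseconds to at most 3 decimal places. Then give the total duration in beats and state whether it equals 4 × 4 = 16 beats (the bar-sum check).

1) 0.0ms=0b +363.636ms=1b
2) 363.636ms=1b +363.636ms=1b
3) 727.273ms=2b +727.273ms=2b
4) 1454.545ms=4b +727.273ms=2b
5) 2181.818ms=6b +727.273ms=2b
6) 2909.091ms=8b +727.273ms=2b
7) 3636.364ms=10b +727.273ms=2b
8) 4363.636ms=12b +727.273ms=2b
9) 5090.909ms=14b +727.273ms=2b
Σ=16b of 16 (165bpm 4/4) — PASS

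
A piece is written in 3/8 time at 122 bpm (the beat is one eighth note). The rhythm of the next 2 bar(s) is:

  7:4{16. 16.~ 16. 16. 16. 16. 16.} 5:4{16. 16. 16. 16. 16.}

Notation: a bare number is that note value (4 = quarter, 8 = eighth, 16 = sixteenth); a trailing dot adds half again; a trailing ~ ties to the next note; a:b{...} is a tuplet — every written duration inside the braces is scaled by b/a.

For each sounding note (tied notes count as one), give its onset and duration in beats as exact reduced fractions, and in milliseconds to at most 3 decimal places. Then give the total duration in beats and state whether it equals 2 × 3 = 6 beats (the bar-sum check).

1) 0.0ms=0b +210.773ms=3/7b
2) 210.773ms=3/7b +421.546ms=6/7b
3) 632.319ms=9/7b +210.773ms=3/7b
4) 843.091ms=12/7b +210.773ms=3/7b
5) 1053.864ms=15/7b +210.773ms=3/7b
6) 1264.637ms=18/7b +210.773ms=3/7b
7) 1475.41ms=3b +295.082ms=3/5b
8) 1770.492ms=18/5b +295.082ms=3/5b
9) 2065.574ms=21/5b +295.082ms=3/5b
10) 2360.656ms=24/5b +295.082ms=3/5b
11) 2655.738ms=27/5b +295.082ms=3/5b
Σ=6b of 6 (122bpm 3/8) — PASS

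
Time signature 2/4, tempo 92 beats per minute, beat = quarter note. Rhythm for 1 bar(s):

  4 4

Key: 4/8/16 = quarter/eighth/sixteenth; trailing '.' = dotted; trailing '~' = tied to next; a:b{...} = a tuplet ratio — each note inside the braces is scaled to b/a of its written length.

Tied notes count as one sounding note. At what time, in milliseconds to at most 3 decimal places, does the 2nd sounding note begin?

note 2 onset = 1b = 652.174ms

1. 0.0ms @ 0 + 652.174ms (1)
2. 652.174ms @ 1 + 652.174ms (1)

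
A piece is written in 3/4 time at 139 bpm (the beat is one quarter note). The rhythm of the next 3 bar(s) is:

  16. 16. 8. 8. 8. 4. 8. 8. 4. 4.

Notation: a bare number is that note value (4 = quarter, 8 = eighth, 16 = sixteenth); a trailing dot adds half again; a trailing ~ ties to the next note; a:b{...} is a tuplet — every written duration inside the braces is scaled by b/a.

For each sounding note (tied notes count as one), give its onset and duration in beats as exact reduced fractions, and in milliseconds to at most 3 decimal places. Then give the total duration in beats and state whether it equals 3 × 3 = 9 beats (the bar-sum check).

1) 0.0ms=0b +161.871ms=3/8b
2) 161.871ms=3/8b +161.871ms=3/8b
3) 323.741ms=3/4b +323.741ms=3/4b
4) 647.482ms=3/2b +323.741ms=3/4b
5) 971.223ms=9/4b +323.741ms=3/4b
6) 1294.964ms=3b +647.482ms=3/2b
7) 1942.446ms=9/2b +323.741ms=3/4b
8) 2266.187ms=21/4b +323.741ms=3/4b
9) 2589.928ms=6b +647.482ms=3/2b
10) 3237.41ms=15/2b +647.482ms=3/2b
Σ=9b of 9 (139bpm 3/4) — PASS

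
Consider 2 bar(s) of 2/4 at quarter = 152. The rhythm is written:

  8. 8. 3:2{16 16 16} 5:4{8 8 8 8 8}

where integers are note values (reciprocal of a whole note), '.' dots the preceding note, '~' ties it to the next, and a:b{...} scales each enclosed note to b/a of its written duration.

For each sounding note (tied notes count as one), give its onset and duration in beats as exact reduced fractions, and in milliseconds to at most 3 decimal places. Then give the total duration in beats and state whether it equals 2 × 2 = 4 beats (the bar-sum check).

1) 0.0ms=0b +296.053ms=3/4b
2) 296.053ms=3/4b +296.053ms=3/4b
3) 592.105ms=3/2b +65.789ms=1/6b
4) 657.895ms=5/3b +65.789ms=1/6b
5) 723.684ms=11/6b +65.789ms=1/6b
6) 789.474ms=2b +157.895ms=2/5b
7) 947.368ms=12/5b +157.895ms=2/5b
8) 1105.263ms=14/5b +157.895ms=2/5b
9) 1263.158ms=16/5b +157.895ms=2/5b
10) 1421.053ms=18/5b +157.895ms=2/5b
Σ=4b of 4 (152bpm 2/4) — PASS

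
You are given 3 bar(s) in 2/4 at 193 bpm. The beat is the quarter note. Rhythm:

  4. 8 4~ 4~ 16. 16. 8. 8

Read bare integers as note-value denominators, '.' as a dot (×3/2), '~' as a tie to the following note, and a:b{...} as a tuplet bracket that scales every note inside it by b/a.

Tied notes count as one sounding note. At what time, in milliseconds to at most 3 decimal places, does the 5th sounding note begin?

note 5 onset = 19/4b = 1476.684ms

1. 0.0ms @ 0 + 466.321ms (3/2)
2. 466.321ms @ 3/2 + 155.44ms (1/2)
3. 621.762ms @ 2 + 738.342ms (19/8)
4. 1360.104ms @ 35/8 + 116.58ms (3/8)
5. 1476.684ms @ 19/4 + 233.161ms (3/4)
6. 1709.845ms @ 11/2 + 155.44ms (1/2)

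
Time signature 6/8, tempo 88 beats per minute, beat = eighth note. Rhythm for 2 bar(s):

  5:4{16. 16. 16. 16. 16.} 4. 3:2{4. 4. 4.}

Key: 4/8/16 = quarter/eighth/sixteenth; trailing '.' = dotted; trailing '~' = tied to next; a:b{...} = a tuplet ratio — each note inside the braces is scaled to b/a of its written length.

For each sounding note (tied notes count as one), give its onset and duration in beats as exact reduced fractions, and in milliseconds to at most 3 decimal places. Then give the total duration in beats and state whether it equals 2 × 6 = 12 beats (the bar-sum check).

1) 0.0ms=0b +409.091ms=3/5b
2) 409.091ms=3/5b +409.091ms=3/5b
3) 818.182ms=6/5b +409.091ms=3/5b
4) 1227.273ms=9/5b +409.091ms=3/5b
5) 1636.364ms=12/5b +409.091ms=3/5b
6) 2045.455ms=3b +2045.455ms=3b
7) 4090.909ms=6b +1363.636ms=2b
8) 5454.545ms=8b +1363.636ms=2b
9) 6818.182ms=10b +1363.636ms=2b
Σ=12b of 12 (88bpm 6/8) — PASS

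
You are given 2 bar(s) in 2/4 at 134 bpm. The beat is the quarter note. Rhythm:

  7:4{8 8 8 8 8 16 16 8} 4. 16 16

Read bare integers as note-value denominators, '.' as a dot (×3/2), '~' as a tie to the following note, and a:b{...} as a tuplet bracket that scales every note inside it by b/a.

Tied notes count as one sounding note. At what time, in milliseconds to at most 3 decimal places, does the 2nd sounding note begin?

note 2 onset = 2/7b = 127.932ms

1. 0.0ms @ 0 + 127.932ms (2/7)
2. 127.932ms @ 2/7 + 127.932ms (2/7)
3. 255.864ms @ 4/7 + 127.932ms (2/7)
4. 383.795ms @ 6/7 + 127.932ms (2/7)
5. 511.727ms @ 8/7 + 127.932ms (2/7)
6. 639.659ms @ 10/7 + 63.966ms (1/7)
7. 703.625ms @ 11/7 + 63.966ms (1/7)
8. 767.591ms @ 12/7 + 127.932ms (2/7)
9. 895.522ms @ 2 + 671.642ms (3/2)
10. 1567.164ms @ 7/2 + 111.94ms (1/4)
11. 1679.104ms @ 15/4 + 111.94ms (1/4)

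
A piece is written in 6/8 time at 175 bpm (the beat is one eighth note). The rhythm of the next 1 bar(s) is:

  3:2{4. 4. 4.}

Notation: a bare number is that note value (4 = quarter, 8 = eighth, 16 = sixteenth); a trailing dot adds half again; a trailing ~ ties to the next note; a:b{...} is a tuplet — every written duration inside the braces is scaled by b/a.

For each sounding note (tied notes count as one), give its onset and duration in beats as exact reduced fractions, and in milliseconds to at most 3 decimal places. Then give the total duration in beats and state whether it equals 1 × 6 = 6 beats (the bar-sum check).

1) 0.0ms=0b +685.714ms=2b
2) 685.714ms=2b +685.714ms=2b
3) 1371.429ms=4b +685.714ms=2b
Σ=6b of 6 (175bpm 6/8) — PASS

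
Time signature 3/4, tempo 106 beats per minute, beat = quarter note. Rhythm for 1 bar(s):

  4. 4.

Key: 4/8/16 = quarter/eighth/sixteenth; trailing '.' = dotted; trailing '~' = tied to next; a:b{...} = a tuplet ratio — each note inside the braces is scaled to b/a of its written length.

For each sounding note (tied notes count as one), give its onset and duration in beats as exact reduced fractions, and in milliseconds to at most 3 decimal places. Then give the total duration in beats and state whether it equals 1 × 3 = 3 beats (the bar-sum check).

1) 0.0ms=0b +849.057ms=3/2b
2) 849.057ms=3/2b +849.057ms=3/2b
Σ=3b of 3 (106bpm 3/4) — PASS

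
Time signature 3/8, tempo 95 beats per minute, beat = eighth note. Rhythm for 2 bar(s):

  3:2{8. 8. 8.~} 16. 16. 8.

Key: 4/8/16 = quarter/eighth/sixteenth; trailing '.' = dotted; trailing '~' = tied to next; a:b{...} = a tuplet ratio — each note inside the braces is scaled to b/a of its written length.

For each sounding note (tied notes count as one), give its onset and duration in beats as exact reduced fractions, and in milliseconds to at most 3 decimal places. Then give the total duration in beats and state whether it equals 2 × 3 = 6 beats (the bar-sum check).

1) 0.0ms=0b +631.579ms=1b
2) 631.579ms=1b +631.579ms=1b
3) 1263.158ms=2b +1105.263ms=7/4b
4) 2368.421ms=15/4b +473.684ms=3/4b
5) 2842.105ms=9/2b +947.368ms=3/2b
Σ=6b of 6 (95bpm 3/8) — PASS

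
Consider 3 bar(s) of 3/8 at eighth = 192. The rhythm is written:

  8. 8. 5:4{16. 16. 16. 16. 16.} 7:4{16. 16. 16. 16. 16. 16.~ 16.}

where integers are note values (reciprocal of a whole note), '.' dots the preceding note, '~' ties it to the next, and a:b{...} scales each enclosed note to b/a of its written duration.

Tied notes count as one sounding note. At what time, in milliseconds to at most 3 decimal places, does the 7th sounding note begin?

1. 0.0ms @ 0 + 468.75ms (3/2)
2. 468.75ms @ 3/2 + 468.75ms (3/2)
3. 937.5ms @ 3 + 187.5ms (3/5)
4. 1125.0ms @ 18/5 + 187.5ms (3/5)
5. 1312.5ms @ 21/5 + 187.5ms (3/5)
6. 1500.0ms @ 24/5 + 187.5ms (3/5)
7. 1687.5ms @ 27/5 + 187.5ms (3/5)
8. 1875.0ms @ 6 + 133.929ms (3/7)
9. 2008.929ms @ 45/7 + 133.929ms (3/7)
10. 2142.857ms @ 48/7 + 133.929ms (3/7)
11. 2276.786ms @ 51/7 + 133.929ms (3/7)
12. 2410.714ms @ 54/7 + 133.929ms (3/7)
13. 2544.643ms @ 57/7 + 267.857ms (6/7)

note 7 onset = 27/5b = 1687.5ms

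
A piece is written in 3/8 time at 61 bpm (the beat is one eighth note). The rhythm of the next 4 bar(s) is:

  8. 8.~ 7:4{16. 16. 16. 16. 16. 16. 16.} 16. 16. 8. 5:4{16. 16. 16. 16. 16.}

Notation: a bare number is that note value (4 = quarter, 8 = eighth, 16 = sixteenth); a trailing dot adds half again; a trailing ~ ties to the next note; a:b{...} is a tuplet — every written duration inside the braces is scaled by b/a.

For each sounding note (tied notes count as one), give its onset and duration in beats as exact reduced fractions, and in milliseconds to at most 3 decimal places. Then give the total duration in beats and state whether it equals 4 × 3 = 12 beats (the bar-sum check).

1) 0.0ms=0b +1475.41ms=3/2b
2) 1475.41ms=3/2b +1896.956ms=27/14b
3) 3372.365ms=24/7b +421.546ms=3/7b
4) 3793.911ms=27/7b +421.546ms=3/7b
5) 4215.457ms=30/7b +421.546ms=3/7b
6) 4637.002ms=33/7b +421.546ms=3/7b
7) 5058.548ms=36/7b +421.546ms=3/7b
8) 5480.094ms=39/7b +421.546ms=3/7b
9) 5901.639ms=6b +737.705ms=3/4b
10) 6639.344ms=27/4b +737.705ms=3/4b
11) 7377.049ms=15/2b +1475.41ms=3/2b
12) 8852.459ms=9b +590.164ms=3/5b
13) 9442.623ms=48/5b +590.164ms=3/5b
14) 10032.787ms=51/5b +590.164ms=3/5b
15) 10622.951ms=54/5b +590.164ms=3/5b
16) 11213.115ms=57/5b +590.164ms=3/5b
Σ=12b of 12 (61bpm 3/8) — PASS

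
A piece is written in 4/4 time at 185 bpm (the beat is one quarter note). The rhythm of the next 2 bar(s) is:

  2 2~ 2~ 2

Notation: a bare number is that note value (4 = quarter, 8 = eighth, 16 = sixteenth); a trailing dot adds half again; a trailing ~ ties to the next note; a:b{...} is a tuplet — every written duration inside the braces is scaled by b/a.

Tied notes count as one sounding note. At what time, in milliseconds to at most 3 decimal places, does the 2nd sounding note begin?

1. 0.0ms @ 0 + 648.649ms (2)
2. 648.649ms @ 2 + 1945.946ms (6)

note 2 onset = 2b = 648.649ms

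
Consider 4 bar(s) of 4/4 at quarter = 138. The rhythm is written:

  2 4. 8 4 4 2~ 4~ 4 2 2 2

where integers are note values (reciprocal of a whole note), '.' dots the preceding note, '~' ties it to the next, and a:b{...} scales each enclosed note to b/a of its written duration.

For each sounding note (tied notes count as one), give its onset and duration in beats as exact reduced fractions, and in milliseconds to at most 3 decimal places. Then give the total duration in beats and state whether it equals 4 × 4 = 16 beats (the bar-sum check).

1) 0.0ms=0b +869.565ms=2b
2) 869.565ms=2b +652.174ms=3/2b
3) 1521.739ms=7/2b +217.391ms=1/2b
4) 1739.13ms=4b +434.783ms=1b
5) 2173.913ms=5b +434.783ms=1b
6) 2608.696ms=6b +1739.13ms=4b
7) 4347.826ms=10b +869.565ms=2b
8) 5217.391ms=12b +869.565ms=2b
9) 6086.957ms=14b +869.565ms=2b
Σ=16b of 16 (138bpm 4/4) — PASS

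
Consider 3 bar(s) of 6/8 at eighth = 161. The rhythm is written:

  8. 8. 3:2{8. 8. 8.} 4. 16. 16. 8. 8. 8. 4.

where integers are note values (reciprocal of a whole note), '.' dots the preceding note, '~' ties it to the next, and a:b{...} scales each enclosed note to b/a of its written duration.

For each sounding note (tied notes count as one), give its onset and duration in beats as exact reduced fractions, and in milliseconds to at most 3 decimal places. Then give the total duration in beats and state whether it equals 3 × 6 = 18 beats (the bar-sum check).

1) 0.0ms=0b +559.006ms=3/2b
2) 559.006ms=3/2b +559.006ms=3/2b
3) 1118.012ms=3b +372.671ms=1b
4) 1490.683ms=4b +372.671ms=1b
5) 1863.354ms=5b +372.671ms=1b
6) 2236.025ms=6b +1118.012ms=3b
7) 3354.037ms=9b +279.503ms=3/4b
8) 3633.54ms=39/4b +279.503ms=3/4b
9) 3913.043ms=21/2b +559.006ms=3/2b
10) 4472.05ms=12b +559.006ms=3/2b
11) 5031.056ms=27/2b +559.006ms=3/2b
12) 5590.062ms=15b +1118.012ms=3b
Σ=18b of 18 (161bpm 6/8) — PASS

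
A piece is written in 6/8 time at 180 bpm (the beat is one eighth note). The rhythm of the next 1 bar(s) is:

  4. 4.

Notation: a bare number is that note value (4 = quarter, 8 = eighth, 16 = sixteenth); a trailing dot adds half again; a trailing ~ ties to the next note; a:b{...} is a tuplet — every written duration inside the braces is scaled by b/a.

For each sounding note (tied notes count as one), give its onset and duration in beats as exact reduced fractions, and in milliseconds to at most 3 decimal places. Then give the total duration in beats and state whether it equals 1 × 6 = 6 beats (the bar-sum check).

1) 0.0ms=0b +1000.0ms=3b
2) 1000.0ms=3b +1000.0ms=3b
Σ=6b of 6 (180bpm 6/8) — PASS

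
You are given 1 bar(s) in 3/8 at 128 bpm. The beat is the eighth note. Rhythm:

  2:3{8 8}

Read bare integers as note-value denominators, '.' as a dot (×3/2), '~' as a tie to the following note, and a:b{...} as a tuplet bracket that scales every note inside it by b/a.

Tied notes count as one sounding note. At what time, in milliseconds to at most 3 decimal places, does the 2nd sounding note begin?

1. 0.0ms @ 0 + 703.125ms (3/2)
2. 703.125ms @ 3/2 + 703.125ms (3/2)

note 2 onset = 3/2b = 703.125ms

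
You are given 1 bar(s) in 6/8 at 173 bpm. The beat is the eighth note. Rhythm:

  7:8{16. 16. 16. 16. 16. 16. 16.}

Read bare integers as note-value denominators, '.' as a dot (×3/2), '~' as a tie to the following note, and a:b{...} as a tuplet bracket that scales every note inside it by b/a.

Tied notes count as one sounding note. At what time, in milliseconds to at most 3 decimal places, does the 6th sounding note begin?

note 6 onset = 30/7b = 1486.375ms

1. 0.0ms @ 0 + 297.275ms (6/7)
2. 297.275ms @ 6/7 + 297.275ms (6/7)
3. 594.55ms @ 12/7 + 297.275ms (6/7)
4. 891.825ms @ 18/7 + 297.275ms (6/7)
5. 1189.1ms @ 24/7 + 297.275ms (6/7)
6. 1486.375ms @ 30/7 + 297.275ms (6/7)
7. 1783.65ms @ 36/7 + 297.275ms (6/7)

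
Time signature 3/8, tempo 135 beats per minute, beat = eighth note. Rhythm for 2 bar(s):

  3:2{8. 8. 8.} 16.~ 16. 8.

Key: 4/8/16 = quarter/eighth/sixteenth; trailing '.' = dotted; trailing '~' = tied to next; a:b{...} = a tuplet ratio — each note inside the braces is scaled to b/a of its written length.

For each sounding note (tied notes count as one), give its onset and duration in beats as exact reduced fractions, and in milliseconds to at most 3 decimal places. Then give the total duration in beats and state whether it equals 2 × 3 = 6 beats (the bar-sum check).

1) 0.0ms=0b +444.444ms=1b
2) 444.444ms=1b +444.444ms=1b
3) 888.889ms=2b +444.444ms=1b
4) 1333.333ms=3b +666.667ms=3/2b
5) 2000.0ms=9/2b +666.667ms=3/2b
Σ=6b of 6 (135bpm 3/8) — PASS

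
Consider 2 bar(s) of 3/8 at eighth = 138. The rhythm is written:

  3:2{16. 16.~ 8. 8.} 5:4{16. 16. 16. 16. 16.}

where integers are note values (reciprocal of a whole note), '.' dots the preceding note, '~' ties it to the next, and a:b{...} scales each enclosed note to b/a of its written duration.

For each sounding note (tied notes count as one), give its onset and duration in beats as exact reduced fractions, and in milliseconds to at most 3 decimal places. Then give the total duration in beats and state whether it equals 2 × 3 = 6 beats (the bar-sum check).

1) 0.0ms=0b +217.391ms=1/2b
2) 217.391ms=1/2b +652.174ms=3/2b
3) 869.565ms=2b +434.783ms=1b
4) 1304.348ms=3b +260.87ms=3/5b
5) 1565.217ms=18/5b +260.87ms=3/5b
6) 1826.087ms=21/5b +260.87ms=3/5b
7) 2086.957ms=24/5b +260.87ms=3/5b
8) 2347.826ms=27/5b +260.87ms=3/5b
Σ=6b of 6 (138bpm 3/8) — PASS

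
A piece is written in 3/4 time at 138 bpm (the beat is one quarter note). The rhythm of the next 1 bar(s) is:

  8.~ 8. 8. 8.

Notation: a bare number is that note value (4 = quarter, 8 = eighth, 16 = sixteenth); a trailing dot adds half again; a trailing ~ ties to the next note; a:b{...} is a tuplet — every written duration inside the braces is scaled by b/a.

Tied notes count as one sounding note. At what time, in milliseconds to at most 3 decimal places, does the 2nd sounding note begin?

note 2 onset = 3/2b = 652.174ms

1. 0.0ms @ 0 + 652.174ms (3/2)
2. 652.174ms @ 3/2 + 326.087ms (3/4)
3. 978.261ms @ 9/4 + 326.087ms (3/4)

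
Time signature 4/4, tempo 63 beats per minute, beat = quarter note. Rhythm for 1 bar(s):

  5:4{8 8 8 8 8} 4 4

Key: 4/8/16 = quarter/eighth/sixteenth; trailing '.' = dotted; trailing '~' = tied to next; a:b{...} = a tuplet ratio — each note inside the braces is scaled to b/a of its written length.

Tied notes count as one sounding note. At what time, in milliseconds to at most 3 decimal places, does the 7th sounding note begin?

1. 0.0ms @ 0 + 380.952ms (2/5)
2. 380.952ms @ 2/5 + 380.952ms (2/5)
3. 761.905ms @ 4/5 + 380.952ms (2/5)
4. 1142.857ms @ 6/5 + 380.952ms (2/5)
5. 1523.81ms @ 8/5 + 380.952ms (2/5)
6. 1904.762ms @ 2 + 952.381ms (1)
7. 2857.143ms @ 3 + 952.381ms (1)

note 7 onset = 3b = 2857.143ms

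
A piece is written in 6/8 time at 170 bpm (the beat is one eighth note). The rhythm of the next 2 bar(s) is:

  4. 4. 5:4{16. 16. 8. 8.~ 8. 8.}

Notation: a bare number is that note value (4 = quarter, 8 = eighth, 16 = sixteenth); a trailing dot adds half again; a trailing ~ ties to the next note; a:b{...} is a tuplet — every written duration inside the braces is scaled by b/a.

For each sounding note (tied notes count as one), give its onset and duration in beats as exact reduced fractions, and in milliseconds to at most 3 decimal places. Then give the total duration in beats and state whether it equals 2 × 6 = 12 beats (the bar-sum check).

1) 0.0ms=0b +1058.824ms=3b
2) 1058.824ms=3b +1058.824ms=3b
3) 2117.647ms=6b +211.765ms=3/5b
4) 2329.412ms=33/5b +211.765ms=3/5b
5) 2541.176ms=36/5b +423.529ms=6/5b
6) 2964.706ms=42/5b +847.059ms=12/5b
7) 3811.765ms=54/5b +423.529ms=6/5b
Σ=12b of 12 (170bpm 6/8) — PASS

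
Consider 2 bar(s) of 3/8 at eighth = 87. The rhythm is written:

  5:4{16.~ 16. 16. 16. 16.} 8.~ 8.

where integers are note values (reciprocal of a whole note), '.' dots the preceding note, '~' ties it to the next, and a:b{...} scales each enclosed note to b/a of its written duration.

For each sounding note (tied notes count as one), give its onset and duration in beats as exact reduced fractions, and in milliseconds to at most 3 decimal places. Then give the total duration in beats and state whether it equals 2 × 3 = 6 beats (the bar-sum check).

1) 0.0ms=0b +827.586ms=6/5b
2) 827.586ms=6/5b +413.793ms=3/5b
3) 1241.379ms=9/5b +413.793ms=3/5b
4) 1655.172ms=12/5b +413.793ms=3/5b
5) 2068.966ms=3b +2068.966ms=3b
Σ=6b of 6 (87bpm 3/8) — PASS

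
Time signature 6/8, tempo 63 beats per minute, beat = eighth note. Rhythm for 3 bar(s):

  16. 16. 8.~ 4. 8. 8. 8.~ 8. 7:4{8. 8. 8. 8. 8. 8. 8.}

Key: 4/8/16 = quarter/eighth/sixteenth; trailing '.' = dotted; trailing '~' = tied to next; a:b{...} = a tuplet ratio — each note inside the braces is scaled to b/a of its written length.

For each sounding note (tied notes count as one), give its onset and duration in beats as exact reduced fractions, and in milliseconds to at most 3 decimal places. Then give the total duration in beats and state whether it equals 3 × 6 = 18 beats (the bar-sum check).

1) 0.0ms=0b +714.286ms=3/4b
2) 714.286ms=3/4b +714.286ms=3/4b
3) 1428.571ms=3/2b +4285.714ms=9/2b
4) 5714.286ms=6b +1428.571ms=3/2b
5) 7142.857ms=15/2b +1428.571ms=3/2b
6) 8571.429ms=9b +2857.143ms=3b
7) 11428.571ms=12b +816.327ms=6/7b
8) 12244.898ms=90/7b +816.327ms=6/7b
9) 13061.224ms=96/7b +816.327ms=6/7b
10) 13877.551ms=102/7b +816.327ms=6/7b
11) 14693.878ms=108/7b +816.327ms=6/7b
12) 15510.204ms=114/7b +816.327ms=6/7b
13) 16326.531ms=120/7b +816.327ms=6/7b
Σ=18b of 18 (63bpm 6/8) — PASS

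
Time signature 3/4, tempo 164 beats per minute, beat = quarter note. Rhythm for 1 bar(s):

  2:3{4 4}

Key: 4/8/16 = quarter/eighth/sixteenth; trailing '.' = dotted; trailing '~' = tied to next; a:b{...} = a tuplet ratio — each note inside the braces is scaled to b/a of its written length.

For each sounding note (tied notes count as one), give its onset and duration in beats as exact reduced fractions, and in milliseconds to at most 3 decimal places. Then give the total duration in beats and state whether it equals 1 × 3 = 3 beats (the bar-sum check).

1) 0.0ms=0b +548.78ms=3/2b
2) 548.78ms=3/2b +548.78ms=3/2b
Σ=3b of 3 (164bpm 3/4) — PASS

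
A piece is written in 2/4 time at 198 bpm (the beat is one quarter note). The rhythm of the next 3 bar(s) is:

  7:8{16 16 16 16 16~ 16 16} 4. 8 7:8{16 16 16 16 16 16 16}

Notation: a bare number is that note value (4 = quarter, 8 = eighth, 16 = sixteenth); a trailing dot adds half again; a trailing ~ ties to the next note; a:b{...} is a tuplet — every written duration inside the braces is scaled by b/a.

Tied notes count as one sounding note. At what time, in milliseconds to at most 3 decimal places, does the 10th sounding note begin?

1. 0.0ms @ 0 + 86.58ms (2/7)
2. 86.58ms @ 2/7 + 86.58ms (2/7)
3. 173.16ms @ 4/7 + 86.58ms (2/7)
4. 259.74ms @ 6/7 + 86.58ms (2/7)
5. 346.32ms @ 8/7 + 173.16ms (4/7)
6. 519.481ms @ 12/7 + 86.58ms (2/7)
7. 606.061ms @ 2 + 454.545ms (3/2)
8. 1060.606ms @ 7/2 + 151.515ms (1/2)
9. 1212.121ms @ 4 + 86.58ms (2/7)
10. 1298.701ms @ 30/7 + 86.58ms (2/7)
11. 1385.281ms @ 32/7 + 86.58ms (2/7)
12. 1471.861ms @ 34/7 + 86.58ms (2/7)
13. 1558.442ms @ 36/7 + 86.58ms (2/7)
14. 1645.022ms @ 38/7 + 86.58ms (2/7)
15. 1731.602ms @ 40/7 + 86.58ms (2/7)

note 10 onset = 30/7b = 1298.701ms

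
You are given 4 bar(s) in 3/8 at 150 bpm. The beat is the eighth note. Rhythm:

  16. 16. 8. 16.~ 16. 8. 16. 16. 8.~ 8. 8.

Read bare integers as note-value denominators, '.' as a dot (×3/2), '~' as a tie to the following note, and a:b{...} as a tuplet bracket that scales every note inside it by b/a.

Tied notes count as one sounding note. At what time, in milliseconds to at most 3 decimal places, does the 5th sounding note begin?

note 5 onset = 9/2b = 1800.0ms

1. 0.0ms @ 0 + 300.0ms (3/4)
2. 300.0ms @ 3/4 + 300.0ms (3/4)
3. 600.0ms @ 3/2 + 600.0ms (3/2)
4. 1200.0ms @ 3 + 600.0ms (3/2)
5. 1800.0ms @ 9/2 + 600.0ms (3/2)
6. 2400.0ms @ 6 + 300.0ms (3/4)
7. 2700.0ms @ 27/4 + 300.0ms (3/4)
8. 3000.0ms @ 15/2 + 1200.0ms (3)
9. 4200.0ms @ 21/2 + 600.0ms (3/2)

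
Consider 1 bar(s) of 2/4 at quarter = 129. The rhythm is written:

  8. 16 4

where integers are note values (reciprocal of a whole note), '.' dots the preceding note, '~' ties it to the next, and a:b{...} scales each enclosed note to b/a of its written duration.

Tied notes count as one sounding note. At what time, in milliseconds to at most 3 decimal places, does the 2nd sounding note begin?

1. 0.0ms @ 0 + 348.837ms (3/4)
2. 348.837ms @ 3/4 + 116.279ms (1/4)
3. 465.116ms @ 1 + 465.116ms (1)

note 2 onset = 3/4b = 348.837ms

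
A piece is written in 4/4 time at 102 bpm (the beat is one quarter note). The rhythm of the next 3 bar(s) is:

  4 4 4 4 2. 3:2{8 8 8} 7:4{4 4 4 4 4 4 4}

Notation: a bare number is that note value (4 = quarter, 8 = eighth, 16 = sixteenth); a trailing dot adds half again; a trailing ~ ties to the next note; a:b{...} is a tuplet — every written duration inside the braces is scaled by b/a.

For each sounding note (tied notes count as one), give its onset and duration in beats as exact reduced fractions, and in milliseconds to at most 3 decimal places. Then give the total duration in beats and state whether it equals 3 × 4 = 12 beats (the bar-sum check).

1) 0.0ms=0b +588.235ms=1b
2) 588.235ms=1b +588.235ms=1b
3) 1176.471ms=2b +588.235ms=1b
4) 1764.706ms=3b +588.235ms=1b
5) 2352.941ms=4b +1764.706ms=3b
6) 4117.647ms=7b +196.078ms=1/3b
7) 4313.725ms=22/3b +196.078ms=1/3b
8) 4509.804ms=23/3b +196.078ms=1/3b
9) 4705.882ms=8b +336.134ms=4/7b
10) 5042.017ms=60/7b +336.134ms=4/7b
11) 5378.151ms=64/7b +336.134ms=4/7b
12) 5714.286ms=68/7b +336.134ms=4/7b
13) 6050.42ms=72/7b +336.134ms=4/7b
14) 6386.555ms=76/7b +336.134ms=4/7b
15) 6722.689ms=80/7b +336.134ms=4/7b
Σ=12b of 12 (102bpm 4/4) — PASS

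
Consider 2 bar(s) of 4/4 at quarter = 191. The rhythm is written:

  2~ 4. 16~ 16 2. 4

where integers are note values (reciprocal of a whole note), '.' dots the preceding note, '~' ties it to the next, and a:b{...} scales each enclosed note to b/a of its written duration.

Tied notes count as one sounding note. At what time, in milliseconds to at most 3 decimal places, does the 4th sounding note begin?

note 4 onset = 7b = 2198.953ms

1. 0.0ms @ 0 + 1099.476ms (7/2)
2. 1099.476ms @ 7/2 + 157.068ms (1/2)
3. 1256.545ms @ 4 + 942.408ms (3)
4. 2198.953ms @ 7 + 314.136ms (1)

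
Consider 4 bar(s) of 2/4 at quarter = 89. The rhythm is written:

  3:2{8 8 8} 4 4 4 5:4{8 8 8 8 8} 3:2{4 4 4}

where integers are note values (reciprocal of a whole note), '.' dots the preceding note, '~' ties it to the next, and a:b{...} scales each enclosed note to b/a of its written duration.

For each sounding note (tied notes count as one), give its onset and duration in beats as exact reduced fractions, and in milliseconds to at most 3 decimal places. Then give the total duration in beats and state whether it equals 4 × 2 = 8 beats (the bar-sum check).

1) 0.0ms=0b +224.719ms=1/3b
2) 224.719ms=1/3b +224.719ms=1/3b
3) 449.438ms=2/3b +224.719ms=1/3b
4) 674.157ms=1b +674.157ms=1b
5) 1348.315ms=2b +674.157ms=1b
6) 2022.472ms=3b +674.157ms=1b
7) 2696.629ms=4b +269.663ms=2/5b
8) 2966.292ms=22/5b +269.663ms=2/5b
9) 3235.955ms=24/5b +269.663ms=2/5b
10) 3505.618ms=26/5b +269.663ms=2/5b
11) 3775.281ms=28/5b +269.663ms=2/5b
12) 4044.944ms=6b +449.438ms=2/3b
13) 4494.382ms=20/3b +449.438ms=2/3b
14) 4943.82ms=22/3b +449.438ms=2/3b
Σ=8b of 8 (89bpm 2/4) — PASS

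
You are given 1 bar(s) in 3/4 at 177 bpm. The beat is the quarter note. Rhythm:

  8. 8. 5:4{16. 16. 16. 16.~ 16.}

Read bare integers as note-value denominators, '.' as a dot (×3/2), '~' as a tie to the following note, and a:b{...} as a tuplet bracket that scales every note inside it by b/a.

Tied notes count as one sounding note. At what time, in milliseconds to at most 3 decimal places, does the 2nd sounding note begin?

note 2 onset = 3/4b = 254.237ms

1. 0.0ms @ 0 + 254.237ms (3/4)
2. 254.237ms @ 3/4 + 254.237ms (3/4)
3. 508.475ms @ 3/2 + 101.695ms (3/10)
4. 610.169ms @ 9/5 + 101.695ms (3/10)
5. 711.864ms @ 21/10 + 101.695ms (3/10)
6. 813.559ms @ 12/5 + 203.39ms (3/5)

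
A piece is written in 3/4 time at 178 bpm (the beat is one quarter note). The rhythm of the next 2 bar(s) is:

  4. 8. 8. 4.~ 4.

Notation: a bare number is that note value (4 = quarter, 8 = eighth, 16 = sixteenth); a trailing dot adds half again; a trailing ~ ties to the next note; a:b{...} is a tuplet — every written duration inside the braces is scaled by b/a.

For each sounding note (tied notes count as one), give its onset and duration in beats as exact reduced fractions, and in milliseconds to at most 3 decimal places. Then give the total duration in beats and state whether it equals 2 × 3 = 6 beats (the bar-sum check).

1) 0.0ms=0b +505.618ms=3/2b
2) 505.618ms=3/2b +252.809ms=3/4b
3) 758.427ms=9/4b +252.809ms=3/4b
4) 1011.236ms=3b +1011.236ms=3b
Σ=6b of 6 (178bpm 3/4) — PASS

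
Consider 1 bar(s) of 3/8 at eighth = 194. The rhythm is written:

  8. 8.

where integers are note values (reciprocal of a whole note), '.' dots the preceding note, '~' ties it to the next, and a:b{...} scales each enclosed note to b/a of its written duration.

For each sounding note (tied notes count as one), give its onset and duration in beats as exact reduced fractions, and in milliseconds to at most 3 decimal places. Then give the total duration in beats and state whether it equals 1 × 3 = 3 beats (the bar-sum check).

1) 0.0ms=0b +463.918ms=3/2b
2) 463.918ms=3/2b +463.918ms=3/2b
Σ=3b of 3 (194bpm 3/8) — PASS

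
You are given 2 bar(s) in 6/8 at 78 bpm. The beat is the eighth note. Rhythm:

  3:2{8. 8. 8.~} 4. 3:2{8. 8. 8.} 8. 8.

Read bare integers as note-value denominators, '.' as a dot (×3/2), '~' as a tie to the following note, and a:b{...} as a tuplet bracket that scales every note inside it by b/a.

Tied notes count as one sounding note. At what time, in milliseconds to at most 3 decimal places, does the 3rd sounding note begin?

1. 0.0ms @ 0 + 769.231ms (1)
2. 769.231ms @ 1 + 769.231ms (1)
3. 1538.462ms @ 2 + 3076.923ms (4)
4. 4615.385ms @ 6 + 769.231ms (1)
5. 5384.615ms @ 7 + 769.231ms (1)
6. 6153.846ms @ 8 + 769.231ms (1)
7. 6923.077ms @ 9 + 1153.846ms (3/2)
8. 8076.923ms @ 21/2 + 1153.846ms (3/2)

note 3 onset = 2b = 1538.462ms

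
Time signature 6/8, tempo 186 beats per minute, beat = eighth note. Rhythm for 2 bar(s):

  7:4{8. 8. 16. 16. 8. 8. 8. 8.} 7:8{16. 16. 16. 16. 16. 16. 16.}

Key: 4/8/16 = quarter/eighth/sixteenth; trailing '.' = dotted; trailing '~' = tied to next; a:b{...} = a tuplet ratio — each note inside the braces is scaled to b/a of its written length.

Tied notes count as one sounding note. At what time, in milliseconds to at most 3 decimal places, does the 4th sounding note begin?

1. 0.0ms @ 0 + 276.498ms (6/7)
2. 276.498ms @ 6/7 + 276.498ms (6/7)
3. 552.995ms @ 12/7 + 138.249ms (3/7)
4. 691.244ms @ 15/7 + 138.249ms (3/7)
5. 829.493ms @ 18/7 + 276.498ms (6/7)
6. 1105.991ms @ 24/7 + 276.498ms (6/7)
7. 1382.488ms @ 30/7 + 276.498ms (6/7)
8. 1658.986ms @ 36/7 + 276.498ms (6/7)
9. 1935.484ms @ 6 + 276.498ms (6/7)
10. 2211.982ms @ 48/7 + 276.498ms (6/7)
11. 2488.479ms @ 54/7 + 276.498ms (6/7)
12. 2764.977ms @ 60/7 + 276.498ms (6/7)
13. 3041.475ms @ 66/7 + 276.498ms (6/7)
14. 3317.972ms @ 72/7 + 276.498ms (6/7)
15. 3594.47ms @ 78/7 + 276.498ms (6/7)

note 4 onset = 15/7b = 691.244ms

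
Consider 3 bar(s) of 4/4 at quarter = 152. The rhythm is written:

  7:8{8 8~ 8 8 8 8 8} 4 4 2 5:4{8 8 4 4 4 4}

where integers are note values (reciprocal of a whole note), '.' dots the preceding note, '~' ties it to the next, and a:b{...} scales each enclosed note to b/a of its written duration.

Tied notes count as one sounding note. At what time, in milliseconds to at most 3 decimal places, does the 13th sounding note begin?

note 13 onset = 48/5b = 3789.474ms

1. 0.0ms @ 0 + 225.564ms (4/7)
2. 225.564ms @ 4/7 + 451.128ms (8/7)
3. 676.692ms @ 12/7 + 225.564ms (4/7)
4. 902.256ms @ 16/7 + 225.564ms (4/7)
5. 1127.82ms @ 20/7 + 225.564ms (4/7)
6. 1353.383ms @ 24/7 + 225.564ms (4/7)
7. 1578.947ms @ 4 + 394.737ms (1)
8. 1973.684ms @ 5 + 394.737ms (1)
9. 2368.421ms @ 6 + 789.474ms (2)
10. 3157.895ms @ 8 + 157.895ms (2/5)
11. 3315.789ms @ 42/5 + 157.895ms (2/5)
12. 3473.684ms @ 44/5 + 315.789ms (4/5)
13. 3789.474ms @ 48/5 + 315.789ms (4/5)
14. 4105.263ms @ 52/5 + 315.789ms (4/5)
15. 4421.053ms @ 56/5 + 315.789ms (4/5)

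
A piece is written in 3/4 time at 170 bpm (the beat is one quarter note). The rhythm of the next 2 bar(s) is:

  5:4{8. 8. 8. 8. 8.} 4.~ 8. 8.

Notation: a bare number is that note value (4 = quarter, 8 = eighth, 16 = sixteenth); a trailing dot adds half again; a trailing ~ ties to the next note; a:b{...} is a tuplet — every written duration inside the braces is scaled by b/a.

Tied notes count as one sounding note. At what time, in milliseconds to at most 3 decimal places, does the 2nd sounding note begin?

1. 0.0ms @ 0 + 211.765ms (3/5)
2. 211.765ms @ 3/5 + 211.765ms (3/5)
3. 423.529ms @ 6/5 + 211.765ms (3/5)
4. 635.294ms @ 9/5 + 211.765ms (3/5)
5. 847.059ms @ 12/5 + 211.765ms (3/5)
6. 1058.824ms @ 3 + 794.118ms (9/4)
7. 1852.941ms @ 21/4 + 264.706ms (3/4)

note 2 onset = 3/5b = 211.765ms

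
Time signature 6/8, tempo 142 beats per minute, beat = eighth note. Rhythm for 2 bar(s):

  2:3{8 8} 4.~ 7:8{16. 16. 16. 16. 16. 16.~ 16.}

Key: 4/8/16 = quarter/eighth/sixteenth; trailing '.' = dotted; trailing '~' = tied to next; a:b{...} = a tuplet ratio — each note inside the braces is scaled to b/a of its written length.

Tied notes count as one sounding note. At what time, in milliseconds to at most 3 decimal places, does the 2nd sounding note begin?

note 2 onset = 3/2b = 633.803ms

1. 0.0ms @ 0 + 633.803ms (3/2)
2. 633.803ms @ 3/2 + 633.803ms (3/2)
3. 1267.606ms @ 3 + 1629.779ms (27/7)
4. 2897.384ms @ 48/7 + 362.173ms (6/7)
5. 3259.557ms @ 54/7 + 362.173ms (6/7)
6. 3621.73ms @ 60/7 + 362.173ms (6/7)
7. 3983.903ms @ 66/7 + 362.173ms (6/7)
8. 4346.076ms @ 72/7 + 724.346ms (12/7)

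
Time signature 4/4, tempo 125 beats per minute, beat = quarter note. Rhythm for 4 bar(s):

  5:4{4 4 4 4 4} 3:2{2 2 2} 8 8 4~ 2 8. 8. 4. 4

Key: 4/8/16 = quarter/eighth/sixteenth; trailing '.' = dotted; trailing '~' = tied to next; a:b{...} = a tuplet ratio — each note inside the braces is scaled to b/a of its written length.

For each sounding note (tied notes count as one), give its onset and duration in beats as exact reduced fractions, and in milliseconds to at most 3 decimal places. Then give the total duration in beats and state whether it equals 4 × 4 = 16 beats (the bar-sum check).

1) 0.0ms=0b +384.0ms=4/5b
2) 384.0ms=4/5b +384.0ms=4/5b
3) 768.0ms=8/5b +384.0ms=4/5b
4) 1152.0ms=12/5b +384.0ms=4/5b
5) 1536.0ms=16/5b +384.0ms=4/5b
6) 1920.0ms=4b +640.0ms=4/3b
7) 2560.0ms=16/3b +640.0ms=4/3b
8) 3200.0ms=20/3b +640.0ms=4/3b
9) 3840.0ms=8b +240.0ms=1/2b
10) 4080.0ms=17/2b +240.0ms=1/2b
11) 4320.0ms=9b +1440.0ms=3b
12) 5760.0ms=12b +360.0ms=3/4b
13) 6120.0ms=51/4b +360.0ms=3/4b
14) 6480.0ms=27/2b +720.0ms=3/2b
15) 7200.0ms=15b +480.0ms=1b
Σ=16b of 16 (125bpm 4/4) — PASS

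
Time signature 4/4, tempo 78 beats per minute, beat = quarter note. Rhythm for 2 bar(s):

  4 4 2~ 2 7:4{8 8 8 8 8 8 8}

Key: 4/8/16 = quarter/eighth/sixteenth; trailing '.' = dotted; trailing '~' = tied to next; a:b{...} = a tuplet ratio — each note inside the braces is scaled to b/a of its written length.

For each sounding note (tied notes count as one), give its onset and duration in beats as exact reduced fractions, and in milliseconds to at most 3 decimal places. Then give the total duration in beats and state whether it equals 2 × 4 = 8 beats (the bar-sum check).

1) 0.0ms=0b +769.231ms=1b
2) 769.231ms=1b +769.231ms=1b
3) 1538.462ms=2b +3076.923ms=4b
4) 4615.385ms=6b +219.78ms=2/7b
5) 4835.165ms=44/7b +219.78ms=2/7b
6) 5054.945ms=46/7b +219.78ms=2/7b
7) 5274.725ms=48/7b +219.78ms=2/7b
8) 5494.505ms=50/7b +219.78ms=2/7b
9) 5714.286ms=52/7b +219.78ms=2/7b
10) 5934.066ms=54/7b +219.78ms=2/7b
Σ=8b of 8 (78bpm 4/4) — PASS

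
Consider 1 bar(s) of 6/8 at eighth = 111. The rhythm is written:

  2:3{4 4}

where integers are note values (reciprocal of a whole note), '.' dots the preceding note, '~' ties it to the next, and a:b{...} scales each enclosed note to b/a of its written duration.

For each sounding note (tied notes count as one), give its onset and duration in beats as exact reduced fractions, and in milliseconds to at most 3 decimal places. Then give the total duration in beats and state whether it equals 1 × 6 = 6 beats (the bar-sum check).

1) 0.0ms=0b +1621.622ms=3b
2) 1621.622ms=3b +1621.622ms=3b
Σ=6b of 6 (111bpm 6/8) — PASS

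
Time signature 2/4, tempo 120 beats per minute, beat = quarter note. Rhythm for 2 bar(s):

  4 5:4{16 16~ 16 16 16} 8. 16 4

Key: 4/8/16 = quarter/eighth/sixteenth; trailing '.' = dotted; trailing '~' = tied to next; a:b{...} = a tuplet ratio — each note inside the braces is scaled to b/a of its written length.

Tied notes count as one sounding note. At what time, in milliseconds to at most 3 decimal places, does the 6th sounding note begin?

note 6 onset = 2b = 1000.0ms

1. 0.0ms @ 0 + 500.0ms (1)
2. 500.0ms @ 1 + 100.0ms (1/5)
3. 600.0ms @ 6/5 + 200.0ms (2/5)
4. 800.0ms @ 8/5 + 100.0ms (1/5)
5. 900.0ms @ 9/5 + 100.0ms (1/5)
6. 1000.0ms @ 2 + 375.0ms (3/4)
7. 1375.0ms @ 11/4 + 125.0ms (1/4)
8. 1500.0ms @ 3 + 500.0ms (1)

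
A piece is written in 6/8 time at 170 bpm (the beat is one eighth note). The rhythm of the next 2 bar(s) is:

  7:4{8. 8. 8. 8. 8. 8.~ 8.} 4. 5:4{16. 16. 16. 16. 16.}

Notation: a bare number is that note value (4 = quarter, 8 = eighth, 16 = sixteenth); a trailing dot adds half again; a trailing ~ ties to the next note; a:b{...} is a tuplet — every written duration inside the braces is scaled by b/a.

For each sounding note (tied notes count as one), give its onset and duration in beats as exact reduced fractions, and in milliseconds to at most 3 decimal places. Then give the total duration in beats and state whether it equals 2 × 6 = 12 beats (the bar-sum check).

1) 0.0ms=0b +302.521ms=6/7b
2) 302.521ms=6/7b +302.521ms=6/7b
3) 605.042ms=12/7b +302.521ms=6/7b
4) 907.563ms=18/7b +302.521ms=6/7b
5) 1210.084ms=24/7b +302.521ms=6/7b
6) 1512.605ms=30/7b +605.042ms=12/7b
7) 2117.647ms=6b +1058.824ms=3b
8) 3176.471ms=9b +211.765ms=3/5b
9) 3388.235ms=48/5b +211.765ms=3/5b
10) 3600.0ms=51/5b +211.765ms=3/5b
11) 3811.765ms=54/5b +211.765ms=3/5b
12) 4023.529ms=57/5b +211.765ms=3/5b
Σ=12b of 12 (170bpm 6/8) — PASS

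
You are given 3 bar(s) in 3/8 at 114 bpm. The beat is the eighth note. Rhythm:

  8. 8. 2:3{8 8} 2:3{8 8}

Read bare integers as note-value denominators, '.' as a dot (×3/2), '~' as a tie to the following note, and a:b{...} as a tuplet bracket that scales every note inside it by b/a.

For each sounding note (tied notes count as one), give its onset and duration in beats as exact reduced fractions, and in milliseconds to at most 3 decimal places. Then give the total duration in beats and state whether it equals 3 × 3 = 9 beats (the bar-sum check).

1) 0.0ms=0b +789.474ms=3/2b
2) 789.474ms=3/2b +789.474ms=3/2b
3) 1578.947ms=3b +789.474ms=3/2b
4) 2368.421ms=9/2b +789.474ms=3/2b
5) 3157.895ms=6b +789.474ms=3/2b
6) 3947.368ms=15/2b +789.474ms=3/2b
Σ=9b of 9 (114bpm 3/8) — PASS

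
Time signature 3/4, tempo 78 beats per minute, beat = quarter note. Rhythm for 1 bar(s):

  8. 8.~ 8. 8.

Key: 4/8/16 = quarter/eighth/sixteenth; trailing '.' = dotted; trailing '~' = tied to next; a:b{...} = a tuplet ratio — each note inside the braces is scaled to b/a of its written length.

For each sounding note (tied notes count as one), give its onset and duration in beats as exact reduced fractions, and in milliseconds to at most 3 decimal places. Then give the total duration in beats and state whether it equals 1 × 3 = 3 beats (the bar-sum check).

1) 0.0ms=0b +576.923ms=3/4b
2) 576.923ms=3/4b +1153.846ms=3/2b
3) 1730.769ms=9/4b +576.923ms=3/4b
Σ=3b of 3 (78bpm 3/4) — PASS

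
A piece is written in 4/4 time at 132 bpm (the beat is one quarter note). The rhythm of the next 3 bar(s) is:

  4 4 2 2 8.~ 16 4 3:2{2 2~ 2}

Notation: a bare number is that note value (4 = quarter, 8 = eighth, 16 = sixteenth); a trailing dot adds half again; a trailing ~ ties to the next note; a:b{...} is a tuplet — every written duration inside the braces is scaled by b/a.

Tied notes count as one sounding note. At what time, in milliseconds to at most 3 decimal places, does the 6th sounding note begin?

note 6 onset = 7b = 3181.818ms

1. 0.0ms @ 0 + 454.545ms (1)
2. 454.545ms @ 1 + 454.545ms (1)
3. 909.091ms @ 2 + 909.091ms (2)
4. 1818.182ms @ 4 + 909.091ms (2)
5. 2727.273ms @ 6 + 454.545ms (1)
6. 3181.818ms @ 7 + 454.545ms (1)
7. 3636.364ms @ 8 + 606.061ms (4/3)
8. 4242.424ms @ 28/3 + 1212.121ms (8/3)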